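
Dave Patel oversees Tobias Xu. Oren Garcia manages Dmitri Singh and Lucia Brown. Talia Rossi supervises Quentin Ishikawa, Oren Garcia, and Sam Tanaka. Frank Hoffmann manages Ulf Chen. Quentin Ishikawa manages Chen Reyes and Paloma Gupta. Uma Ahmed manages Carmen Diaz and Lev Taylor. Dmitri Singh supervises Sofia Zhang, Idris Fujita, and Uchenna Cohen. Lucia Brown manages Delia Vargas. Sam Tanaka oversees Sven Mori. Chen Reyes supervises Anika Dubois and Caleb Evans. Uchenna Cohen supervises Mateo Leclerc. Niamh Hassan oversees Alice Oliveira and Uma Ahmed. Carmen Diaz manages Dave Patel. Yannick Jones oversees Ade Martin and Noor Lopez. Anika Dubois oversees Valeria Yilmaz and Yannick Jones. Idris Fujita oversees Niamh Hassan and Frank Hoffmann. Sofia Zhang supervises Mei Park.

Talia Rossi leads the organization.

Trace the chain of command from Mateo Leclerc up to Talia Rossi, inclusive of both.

Mateo Leclerc -> Uchenna Cohen -> Dmitri Singh -> Oren Garcia -> Talia Rossi

Mateo Leclerc reports to Uchenna Cohen. Uchenna Cohen reports to Dmitri Singh. Dmitri Singh reports to Oren Garcia. Oren Garcia reports to Talia Rossi. Talia Rossi is at the top.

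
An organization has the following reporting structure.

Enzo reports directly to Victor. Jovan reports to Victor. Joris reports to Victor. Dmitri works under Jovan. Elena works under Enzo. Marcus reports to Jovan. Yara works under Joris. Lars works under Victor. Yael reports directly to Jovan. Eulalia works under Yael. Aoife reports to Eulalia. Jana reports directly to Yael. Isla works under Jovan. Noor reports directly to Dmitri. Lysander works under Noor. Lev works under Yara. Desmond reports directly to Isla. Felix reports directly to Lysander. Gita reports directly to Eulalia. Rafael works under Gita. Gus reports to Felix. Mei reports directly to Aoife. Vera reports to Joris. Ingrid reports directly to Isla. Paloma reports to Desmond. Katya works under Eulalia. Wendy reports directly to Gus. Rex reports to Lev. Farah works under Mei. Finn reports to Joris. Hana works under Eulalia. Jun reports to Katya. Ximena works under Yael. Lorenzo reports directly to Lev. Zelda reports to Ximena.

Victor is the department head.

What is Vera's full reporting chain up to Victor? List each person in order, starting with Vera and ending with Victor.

Vera reports to Joris. Joris reports to Victor. Victor is at the top.

Vera -> Joris -> Victor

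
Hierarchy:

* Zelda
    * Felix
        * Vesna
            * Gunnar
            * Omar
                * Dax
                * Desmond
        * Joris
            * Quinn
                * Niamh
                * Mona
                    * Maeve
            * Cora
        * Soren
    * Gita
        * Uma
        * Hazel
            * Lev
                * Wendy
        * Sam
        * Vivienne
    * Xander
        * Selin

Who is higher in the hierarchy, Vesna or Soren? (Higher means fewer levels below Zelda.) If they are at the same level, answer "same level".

same level

Both Vesna and Soren are 2 levels below Zelda.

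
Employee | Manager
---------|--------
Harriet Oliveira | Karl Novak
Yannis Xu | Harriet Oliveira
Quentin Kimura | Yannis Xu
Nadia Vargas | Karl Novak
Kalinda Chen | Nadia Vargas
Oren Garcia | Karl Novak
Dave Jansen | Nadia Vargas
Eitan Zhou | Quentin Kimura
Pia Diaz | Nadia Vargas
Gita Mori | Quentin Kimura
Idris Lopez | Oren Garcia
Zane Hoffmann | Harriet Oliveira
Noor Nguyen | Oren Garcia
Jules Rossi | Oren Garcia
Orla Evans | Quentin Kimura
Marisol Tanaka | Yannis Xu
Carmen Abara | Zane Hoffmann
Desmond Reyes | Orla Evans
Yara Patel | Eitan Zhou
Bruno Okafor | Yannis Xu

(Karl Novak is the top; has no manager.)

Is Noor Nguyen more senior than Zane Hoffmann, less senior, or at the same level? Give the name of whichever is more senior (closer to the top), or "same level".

same level

Both Noor Nguyen and Zane Hoffmann are 2 levels below Karl Novak.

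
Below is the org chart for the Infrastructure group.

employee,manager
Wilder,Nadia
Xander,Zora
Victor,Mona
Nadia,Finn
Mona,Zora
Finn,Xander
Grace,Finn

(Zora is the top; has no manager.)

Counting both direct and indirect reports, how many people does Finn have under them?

3

Finn directly manages Grace, Nadia. Grace has no reports. Under Nadia: Wilder (1). So Finn's organization is 2 direct reports plus everyone under them: 1 + 2 = 3.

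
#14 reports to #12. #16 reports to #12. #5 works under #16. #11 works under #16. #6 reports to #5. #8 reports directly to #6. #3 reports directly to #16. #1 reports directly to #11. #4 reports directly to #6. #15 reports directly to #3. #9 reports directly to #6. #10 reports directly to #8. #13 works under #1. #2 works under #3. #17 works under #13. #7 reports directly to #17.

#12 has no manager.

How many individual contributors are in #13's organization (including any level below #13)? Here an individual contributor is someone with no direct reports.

1

The only person in #13's organization with no one reporting to them is #7. That is 1.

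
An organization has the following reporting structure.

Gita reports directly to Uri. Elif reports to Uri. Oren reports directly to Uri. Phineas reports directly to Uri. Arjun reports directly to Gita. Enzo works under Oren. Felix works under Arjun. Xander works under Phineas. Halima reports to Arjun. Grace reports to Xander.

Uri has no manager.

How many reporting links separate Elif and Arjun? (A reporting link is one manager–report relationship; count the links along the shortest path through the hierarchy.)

Elif is 1 level below Uri, and Arjun is 2 levels below Uri (their lowest common manager). The shortest path runs up from Elif to Uri and back down to Arjun: 1 + 2 = 3 links.

3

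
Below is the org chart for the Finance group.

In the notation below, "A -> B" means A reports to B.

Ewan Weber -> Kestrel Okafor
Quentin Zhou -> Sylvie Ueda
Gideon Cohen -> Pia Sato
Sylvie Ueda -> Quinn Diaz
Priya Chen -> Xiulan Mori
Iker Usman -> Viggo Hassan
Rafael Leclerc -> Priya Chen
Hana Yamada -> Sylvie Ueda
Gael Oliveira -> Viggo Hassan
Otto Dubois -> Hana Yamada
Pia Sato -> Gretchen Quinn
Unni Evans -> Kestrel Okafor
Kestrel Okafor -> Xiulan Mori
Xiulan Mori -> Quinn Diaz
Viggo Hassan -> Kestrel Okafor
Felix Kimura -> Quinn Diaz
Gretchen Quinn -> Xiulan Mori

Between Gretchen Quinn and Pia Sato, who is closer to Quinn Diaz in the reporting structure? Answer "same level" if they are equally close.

Gretchen Quinn

Gretchen Quinn is 2 levels below Quinn Diaz; Pia Sato is 3. Gretchen Quinn is higher.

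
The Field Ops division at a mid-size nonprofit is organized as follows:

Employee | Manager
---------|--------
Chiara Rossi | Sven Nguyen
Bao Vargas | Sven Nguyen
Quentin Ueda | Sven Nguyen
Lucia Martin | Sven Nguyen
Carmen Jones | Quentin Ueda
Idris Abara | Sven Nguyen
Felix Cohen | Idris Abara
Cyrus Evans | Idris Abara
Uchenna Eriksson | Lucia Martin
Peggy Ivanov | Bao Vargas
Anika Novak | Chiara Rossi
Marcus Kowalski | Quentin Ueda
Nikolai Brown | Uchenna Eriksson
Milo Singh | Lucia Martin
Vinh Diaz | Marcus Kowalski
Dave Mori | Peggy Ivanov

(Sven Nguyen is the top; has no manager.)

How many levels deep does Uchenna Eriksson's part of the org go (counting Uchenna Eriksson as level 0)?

The longest chain under Uchenna Eriksson runs Uchenna Eriksson → Nikolai Brown, which is 1 level below Uchenna Eriksson.

1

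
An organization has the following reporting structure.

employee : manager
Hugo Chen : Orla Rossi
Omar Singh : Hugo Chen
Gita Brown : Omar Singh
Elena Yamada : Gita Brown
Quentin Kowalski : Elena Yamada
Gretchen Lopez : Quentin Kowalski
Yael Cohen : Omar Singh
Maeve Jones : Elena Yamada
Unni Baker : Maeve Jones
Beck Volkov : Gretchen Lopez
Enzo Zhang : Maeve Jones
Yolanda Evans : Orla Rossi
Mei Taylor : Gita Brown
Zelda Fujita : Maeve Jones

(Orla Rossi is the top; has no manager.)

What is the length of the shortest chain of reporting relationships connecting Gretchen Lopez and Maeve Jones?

3

Gretchen Lopez is 2 levels below Elena Yamada, and Maeve Jones is 1 level below Elena Yamada (their lowest common manager). The shortest path runs up from Gretchen Lopez to Elena Yamada and back down to Maeve Jones: 2 + 1 = 3 links.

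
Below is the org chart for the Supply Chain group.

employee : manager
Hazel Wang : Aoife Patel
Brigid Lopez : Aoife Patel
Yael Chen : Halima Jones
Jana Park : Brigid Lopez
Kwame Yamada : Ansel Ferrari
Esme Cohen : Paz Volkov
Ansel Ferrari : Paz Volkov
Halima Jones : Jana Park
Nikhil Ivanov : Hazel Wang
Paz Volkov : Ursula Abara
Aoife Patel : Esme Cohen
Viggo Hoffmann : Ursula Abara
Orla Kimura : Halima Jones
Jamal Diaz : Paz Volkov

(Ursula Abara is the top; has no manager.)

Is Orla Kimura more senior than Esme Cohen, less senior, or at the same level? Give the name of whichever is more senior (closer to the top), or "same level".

Orla Kimura is 7 levels below Ursula Abara; Esme Cohen is 2. Esme Cohen is higher.

Esme Cohen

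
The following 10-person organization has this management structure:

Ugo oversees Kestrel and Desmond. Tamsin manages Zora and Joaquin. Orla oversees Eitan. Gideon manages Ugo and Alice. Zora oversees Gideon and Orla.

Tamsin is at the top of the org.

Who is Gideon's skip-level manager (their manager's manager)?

Tamsin

Gideon reports to Zora, and Zora reports to Tamsin. So Gideon's skip-level manager is Tamsin.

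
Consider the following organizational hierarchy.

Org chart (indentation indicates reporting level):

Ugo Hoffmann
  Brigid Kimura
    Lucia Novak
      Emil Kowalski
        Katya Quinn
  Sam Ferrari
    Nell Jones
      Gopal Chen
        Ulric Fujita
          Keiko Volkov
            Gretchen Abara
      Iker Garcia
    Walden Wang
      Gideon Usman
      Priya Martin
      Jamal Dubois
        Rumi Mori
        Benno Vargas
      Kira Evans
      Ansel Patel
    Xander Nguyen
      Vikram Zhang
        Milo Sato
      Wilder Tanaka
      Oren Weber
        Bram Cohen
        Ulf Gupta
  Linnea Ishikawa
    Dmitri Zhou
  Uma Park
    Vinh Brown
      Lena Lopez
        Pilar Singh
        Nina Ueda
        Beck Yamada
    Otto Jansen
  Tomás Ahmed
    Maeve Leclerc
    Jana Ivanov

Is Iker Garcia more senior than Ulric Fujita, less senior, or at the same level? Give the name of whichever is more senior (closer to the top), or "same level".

Iker Garcia

Iker Garcia is 3 levels below Ugo Hoffmann; Ulric Fujita is 4. Iker Garcia is higher.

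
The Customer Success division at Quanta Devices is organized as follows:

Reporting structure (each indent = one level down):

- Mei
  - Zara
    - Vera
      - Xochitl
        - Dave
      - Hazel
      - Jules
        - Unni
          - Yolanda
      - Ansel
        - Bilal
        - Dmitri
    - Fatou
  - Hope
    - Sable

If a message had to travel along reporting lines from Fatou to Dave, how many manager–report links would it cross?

4

Fatou is 1 level below Zara, and Dave is 3 levels below Zara (their lowest common manager). The shortest path runs up from Fatou to Zara and back down to Dave: 1 + 3 = 4 links.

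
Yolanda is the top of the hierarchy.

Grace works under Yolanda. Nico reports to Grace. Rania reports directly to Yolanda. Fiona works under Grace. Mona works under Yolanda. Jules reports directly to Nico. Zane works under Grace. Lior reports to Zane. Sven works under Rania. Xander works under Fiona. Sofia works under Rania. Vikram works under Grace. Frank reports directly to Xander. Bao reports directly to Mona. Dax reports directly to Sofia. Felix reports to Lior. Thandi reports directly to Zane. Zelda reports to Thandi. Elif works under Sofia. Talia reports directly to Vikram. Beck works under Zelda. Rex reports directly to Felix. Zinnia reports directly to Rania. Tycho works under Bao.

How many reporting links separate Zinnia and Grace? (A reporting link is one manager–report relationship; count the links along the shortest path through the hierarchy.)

3

Zinnia is 2 levels below Yolanda, and Grace is 1 level below Yolanda (their lowest common manager). The shortest path runs up from Zinnia to Yolanda and back down to Grace: 2 + 1 = 3 links.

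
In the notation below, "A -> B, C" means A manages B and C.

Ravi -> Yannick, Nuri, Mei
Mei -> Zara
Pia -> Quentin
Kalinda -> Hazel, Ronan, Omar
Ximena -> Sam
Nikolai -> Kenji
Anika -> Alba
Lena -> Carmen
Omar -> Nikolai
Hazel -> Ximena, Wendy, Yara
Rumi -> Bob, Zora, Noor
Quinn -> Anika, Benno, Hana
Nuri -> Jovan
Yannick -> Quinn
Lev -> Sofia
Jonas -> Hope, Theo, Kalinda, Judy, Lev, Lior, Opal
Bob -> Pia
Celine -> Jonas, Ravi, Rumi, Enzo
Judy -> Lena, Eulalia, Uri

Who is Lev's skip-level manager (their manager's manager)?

Celine

Lev reports to Jonas, and Jonas reports to Celine. So Lev's skip-level manager is Celine.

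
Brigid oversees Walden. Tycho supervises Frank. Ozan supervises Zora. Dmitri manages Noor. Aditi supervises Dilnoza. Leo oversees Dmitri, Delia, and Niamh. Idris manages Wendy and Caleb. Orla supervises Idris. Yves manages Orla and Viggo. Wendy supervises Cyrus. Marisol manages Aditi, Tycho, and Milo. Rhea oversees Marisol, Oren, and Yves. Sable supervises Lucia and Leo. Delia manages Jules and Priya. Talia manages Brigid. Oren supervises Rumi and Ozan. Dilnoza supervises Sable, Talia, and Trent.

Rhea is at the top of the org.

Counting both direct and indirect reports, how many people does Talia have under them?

Talia directly manages Brigid. Under Brigid: Walden (1). That's 2 in total.

2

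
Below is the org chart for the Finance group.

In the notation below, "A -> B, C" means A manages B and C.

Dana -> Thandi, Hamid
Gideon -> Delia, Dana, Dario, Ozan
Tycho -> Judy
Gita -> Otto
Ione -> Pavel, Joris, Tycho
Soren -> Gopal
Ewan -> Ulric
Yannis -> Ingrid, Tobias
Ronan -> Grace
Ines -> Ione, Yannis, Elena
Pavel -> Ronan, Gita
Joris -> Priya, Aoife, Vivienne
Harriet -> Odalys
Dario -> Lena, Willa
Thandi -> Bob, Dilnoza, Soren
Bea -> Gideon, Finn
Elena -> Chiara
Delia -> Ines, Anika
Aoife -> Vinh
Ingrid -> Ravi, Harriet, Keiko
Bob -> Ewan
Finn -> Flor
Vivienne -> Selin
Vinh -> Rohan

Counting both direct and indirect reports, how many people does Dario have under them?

2

Dario directly manages Lena, Willa. Lena has no reports. Willa has no reports. So Dario's organization is 2 direct reports plus everyone under them: 1 + 1 = 2.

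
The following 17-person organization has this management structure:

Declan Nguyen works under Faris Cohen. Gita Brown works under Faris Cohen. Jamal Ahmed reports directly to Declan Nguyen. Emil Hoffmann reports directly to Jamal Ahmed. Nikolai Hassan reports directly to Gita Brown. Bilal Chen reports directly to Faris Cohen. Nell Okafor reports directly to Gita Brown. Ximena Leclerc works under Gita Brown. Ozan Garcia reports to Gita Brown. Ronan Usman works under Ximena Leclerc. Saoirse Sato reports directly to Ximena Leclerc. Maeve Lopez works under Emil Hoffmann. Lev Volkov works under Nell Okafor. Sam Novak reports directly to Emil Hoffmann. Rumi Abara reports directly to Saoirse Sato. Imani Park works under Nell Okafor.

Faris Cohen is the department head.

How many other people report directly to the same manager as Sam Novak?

1

Sam Novak reports to Emil Hoffmann. Emil Hoffmann's other direct reports are Maeve Lopez — 1 peer.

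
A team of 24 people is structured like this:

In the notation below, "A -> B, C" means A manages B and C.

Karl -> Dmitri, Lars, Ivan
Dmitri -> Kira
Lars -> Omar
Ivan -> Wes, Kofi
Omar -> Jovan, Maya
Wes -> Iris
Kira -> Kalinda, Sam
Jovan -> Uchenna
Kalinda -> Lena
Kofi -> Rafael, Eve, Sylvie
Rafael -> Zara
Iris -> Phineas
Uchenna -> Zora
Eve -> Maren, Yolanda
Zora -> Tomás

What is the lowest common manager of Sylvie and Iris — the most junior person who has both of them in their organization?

Sylvie's chain of managers is Kofi, Ivan, Karl. Iris's chain of managers is Wes, Ivan, Karl. The first manager that appears in both chains is Ivan.

Ivan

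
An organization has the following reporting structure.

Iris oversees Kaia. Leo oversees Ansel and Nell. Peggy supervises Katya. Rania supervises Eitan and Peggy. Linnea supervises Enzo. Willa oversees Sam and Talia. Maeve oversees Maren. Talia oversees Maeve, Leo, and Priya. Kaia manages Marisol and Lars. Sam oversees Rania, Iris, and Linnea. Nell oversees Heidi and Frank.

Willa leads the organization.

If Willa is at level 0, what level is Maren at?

Chain from Maren up to Willa: Maren → Maeve → Talia → Willa. That is 3 steps up, so Maren is 3 levels below Willa.

3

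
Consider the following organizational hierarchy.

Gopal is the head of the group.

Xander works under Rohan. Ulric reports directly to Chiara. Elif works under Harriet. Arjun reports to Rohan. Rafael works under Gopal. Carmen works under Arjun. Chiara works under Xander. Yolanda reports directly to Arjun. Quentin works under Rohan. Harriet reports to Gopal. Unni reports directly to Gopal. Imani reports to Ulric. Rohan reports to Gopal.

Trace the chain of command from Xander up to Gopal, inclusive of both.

Xander -> Rohan -> Gopal

Xander reports to Rohan. Rohan reports to Gopal. Gopal is at the top.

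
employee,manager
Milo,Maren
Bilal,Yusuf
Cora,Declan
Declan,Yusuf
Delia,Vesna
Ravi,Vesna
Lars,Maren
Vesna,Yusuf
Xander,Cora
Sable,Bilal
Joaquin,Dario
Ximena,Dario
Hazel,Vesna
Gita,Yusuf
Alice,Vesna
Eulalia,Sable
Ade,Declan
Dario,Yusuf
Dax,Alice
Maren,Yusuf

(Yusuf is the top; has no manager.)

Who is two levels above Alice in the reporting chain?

Yusuf

Alice reports to Vesna, and Vesna reports to Yusuf. So Alice's skip-level manager is Yusuf.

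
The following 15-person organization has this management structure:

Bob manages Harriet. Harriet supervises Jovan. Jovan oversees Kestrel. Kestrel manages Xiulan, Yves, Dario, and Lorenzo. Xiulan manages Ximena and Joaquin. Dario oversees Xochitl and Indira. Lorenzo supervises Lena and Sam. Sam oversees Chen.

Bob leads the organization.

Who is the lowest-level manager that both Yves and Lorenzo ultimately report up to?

Kestrel

Yves's chain of managers is Kestrel, Jovan, Harriet, Bob. Lorenzo's chain of managers is Kestrel, Jovan, Harriet, Bob. The first manager that appears in both chains is Kestrel.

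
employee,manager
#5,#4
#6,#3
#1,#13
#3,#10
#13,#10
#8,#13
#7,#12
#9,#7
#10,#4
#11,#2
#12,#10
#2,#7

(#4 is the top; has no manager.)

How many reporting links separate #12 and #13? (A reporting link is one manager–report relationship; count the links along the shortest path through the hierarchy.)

#12 is 1 level below #10, and #13 is 1 level below #10 (their lowest common manager). The shortest path runs up from #12 to #10 and back down to #13: 1 + 1 = 2 links.

2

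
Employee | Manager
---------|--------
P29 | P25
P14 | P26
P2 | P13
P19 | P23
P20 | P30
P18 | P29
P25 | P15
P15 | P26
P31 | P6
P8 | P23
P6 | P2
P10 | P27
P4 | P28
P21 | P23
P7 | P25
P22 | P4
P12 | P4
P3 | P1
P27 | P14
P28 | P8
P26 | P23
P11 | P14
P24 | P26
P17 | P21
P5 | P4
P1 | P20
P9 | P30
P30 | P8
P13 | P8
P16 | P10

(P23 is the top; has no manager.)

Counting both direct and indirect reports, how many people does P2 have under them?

2

P2 directly manages P6. Under P6: P31 (1). That's 2 in total.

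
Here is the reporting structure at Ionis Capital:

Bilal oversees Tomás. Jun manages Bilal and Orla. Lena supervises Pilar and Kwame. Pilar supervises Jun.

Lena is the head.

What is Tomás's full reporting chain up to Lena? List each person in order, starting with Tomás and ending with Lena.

Tomás -> Bilal -> Jun -> Pilar -> Lena

Tomás reports to Bilal. Bilal reports to Jun. Jun reports to Pilar. Pilar reports to Lena. Lena is at the top.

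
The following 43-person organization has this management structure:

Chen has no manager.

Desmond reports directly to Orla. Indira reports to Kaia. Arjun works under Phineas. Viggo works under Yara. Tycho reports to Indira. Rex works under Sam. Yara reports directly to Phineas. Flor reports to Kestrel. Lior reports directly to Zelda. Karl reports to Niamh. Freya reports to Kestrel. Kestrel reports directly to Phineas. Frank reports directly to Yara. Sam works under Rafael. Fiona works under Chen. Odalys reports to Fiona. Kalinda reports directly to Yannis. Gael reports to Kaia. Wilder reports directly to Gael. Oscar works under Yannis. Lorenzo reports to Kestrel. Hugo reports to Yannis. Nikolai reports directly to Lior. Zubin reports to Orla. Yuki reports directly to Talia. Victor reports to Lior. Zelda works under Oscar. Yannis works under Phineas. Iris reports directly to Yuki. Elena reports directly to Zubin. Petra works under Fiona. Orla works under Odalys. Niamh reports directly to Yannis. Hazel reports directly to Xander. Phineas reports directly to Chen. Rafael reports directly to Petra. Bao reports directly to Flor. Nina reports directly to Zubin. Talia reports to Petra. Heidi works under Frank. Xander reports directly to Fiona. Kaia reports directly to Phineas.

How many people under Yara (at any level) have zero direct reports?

2

The people in Yara's organization with no one reporting to them are Heidi, Viggo. That is 2.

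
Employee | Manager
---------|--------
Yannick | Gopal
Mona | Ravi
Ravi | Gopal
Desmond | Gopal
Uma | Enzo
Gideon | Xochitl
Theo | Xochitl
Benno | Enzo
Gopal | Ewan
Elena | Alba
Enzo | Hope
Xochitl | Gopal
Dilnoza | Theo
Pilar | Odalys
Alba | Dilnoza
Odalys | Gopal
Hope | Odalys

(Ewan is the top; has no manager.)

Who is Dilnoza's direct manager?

Dilnoza reports directly to Theo.

Theo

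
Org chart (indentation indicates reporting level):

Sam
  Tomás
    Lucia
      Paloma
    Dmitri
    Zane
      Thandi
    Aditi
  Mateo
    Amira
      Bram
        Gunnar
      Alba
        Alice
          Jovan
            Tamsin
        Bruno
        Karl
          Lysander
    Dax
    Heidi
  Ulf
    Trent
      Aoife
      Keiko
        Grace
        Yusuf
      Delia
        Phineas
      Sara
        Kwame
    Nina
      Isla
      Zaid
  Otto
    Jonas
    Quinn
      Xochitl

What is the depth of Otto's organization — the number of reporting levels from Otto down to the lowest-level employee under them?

2

The longest chain under Otto runs Otto → Quinn → Xochitl, which is 2 levels below Otto.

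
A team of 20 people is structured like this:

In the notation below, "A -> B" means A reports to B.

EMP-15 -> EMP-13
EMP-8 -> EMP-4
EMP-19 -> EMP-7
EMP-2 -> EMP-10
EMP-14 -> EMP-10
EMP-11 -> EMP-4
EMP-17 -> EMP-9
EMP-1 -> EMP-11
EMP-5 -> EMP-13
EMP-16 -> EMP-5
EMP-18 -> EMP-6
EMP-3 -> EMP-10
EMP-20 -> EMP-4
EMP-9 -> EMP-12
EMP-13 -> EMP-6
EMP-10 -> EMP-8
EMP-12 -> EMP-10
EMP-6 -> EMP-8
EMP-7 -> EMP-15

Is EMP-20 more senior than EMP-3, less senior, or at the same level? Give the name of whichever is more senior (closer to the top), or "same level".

EMP-20

EMP-20 is 1 level below EMP-4; EMP-3 is 3. EMP-20 is higher.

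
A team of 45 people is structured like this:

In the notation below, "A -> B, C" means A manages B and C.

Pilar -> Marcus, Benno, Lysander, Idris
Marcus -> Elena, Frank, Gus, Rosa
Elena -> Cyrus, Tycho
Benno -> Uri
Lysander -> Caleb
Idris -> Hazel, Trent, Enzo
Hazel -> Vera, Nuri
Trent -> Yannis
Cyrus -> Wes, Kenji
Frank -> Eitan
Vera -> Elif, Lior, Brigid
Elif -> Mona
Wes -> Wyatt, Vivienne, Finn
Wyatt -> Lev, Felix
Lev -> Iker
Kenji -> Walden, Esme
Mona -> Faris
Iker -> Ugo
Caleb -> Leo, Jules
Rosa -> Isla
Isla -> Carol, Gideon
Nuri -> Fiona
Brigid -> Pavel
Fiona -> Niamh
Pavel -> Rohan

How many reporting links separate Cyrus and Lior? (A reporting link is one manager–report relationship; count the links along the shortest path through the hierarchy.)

7

Cyrus is 3 levels below Pilar, and Lior is 4 levels below Pilar (their lowest common manager). The shortest path runs up from Cyrus to Pilar and back down to Lior: 3 + 4 = 7 links.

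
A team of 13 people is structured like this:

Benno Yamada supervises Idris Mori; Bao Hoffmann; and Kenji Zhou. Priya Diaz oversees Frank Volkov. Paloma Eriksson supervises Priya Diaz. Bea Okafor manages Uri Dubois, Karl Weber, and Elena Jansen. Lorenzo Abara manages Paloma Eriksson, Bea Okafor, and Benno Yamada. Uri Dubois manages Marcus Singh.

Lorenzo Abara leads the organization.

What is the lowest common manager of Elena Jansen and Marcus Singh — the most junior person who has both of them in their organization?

Elena Jansen's chain of managers is Bea Okafor, Lorenzo Abara. Marcus Singh's chain of managers is Uri Dubois, Bea Okafor, Lorenzo Abara. The first manager that appears in both chains is Bea Okafor.

Bea Okafor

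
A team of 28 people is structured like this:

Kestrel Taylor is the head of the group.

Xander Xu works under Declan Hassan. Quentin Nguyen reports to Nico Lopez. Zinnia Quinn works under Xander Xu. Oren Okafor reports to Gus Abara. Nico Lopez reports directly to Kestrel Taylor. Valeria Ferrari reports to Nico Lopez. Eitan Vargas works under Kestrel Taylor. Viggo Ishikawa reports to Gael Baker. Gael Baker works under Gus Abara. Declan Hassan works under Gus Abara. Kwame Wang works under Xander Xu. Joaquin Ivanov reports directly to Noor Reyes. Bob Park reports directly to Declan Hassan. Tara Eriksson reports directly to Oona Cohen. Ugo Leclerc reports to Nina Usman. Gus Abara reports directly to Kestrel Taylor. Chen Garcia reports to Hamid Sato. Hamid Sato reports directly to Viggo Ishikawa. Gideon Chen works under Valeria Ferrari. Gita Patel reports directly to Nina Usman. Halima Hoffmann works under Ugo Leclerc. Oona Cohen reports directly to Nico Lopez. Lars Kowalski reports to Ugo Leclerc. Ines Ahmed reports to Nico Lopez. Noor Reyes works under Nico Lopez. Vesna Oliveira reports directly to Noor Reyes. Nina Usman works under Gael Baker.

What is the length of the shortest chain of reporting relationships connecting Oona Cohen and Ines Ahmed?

Oona Cohen is 1 level below Nico Lopez, and Ines Ahmed is 1 level below Nico Lopez (their lowest common manager). The shortest path runs up from Oona Cohen to Nico Lopez and back down to Ines Ahmed: 1 + 1 = 2 links.

2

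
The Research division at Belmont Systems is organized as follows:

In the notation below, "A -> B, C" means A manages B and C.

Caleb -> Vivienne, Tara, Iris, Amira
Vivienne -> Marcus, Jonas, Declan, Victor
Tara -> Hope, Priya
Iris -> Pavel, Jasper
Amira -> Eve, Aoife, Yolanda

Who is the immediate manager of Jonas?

Vivienne

Jonas reports directly to Vivienne.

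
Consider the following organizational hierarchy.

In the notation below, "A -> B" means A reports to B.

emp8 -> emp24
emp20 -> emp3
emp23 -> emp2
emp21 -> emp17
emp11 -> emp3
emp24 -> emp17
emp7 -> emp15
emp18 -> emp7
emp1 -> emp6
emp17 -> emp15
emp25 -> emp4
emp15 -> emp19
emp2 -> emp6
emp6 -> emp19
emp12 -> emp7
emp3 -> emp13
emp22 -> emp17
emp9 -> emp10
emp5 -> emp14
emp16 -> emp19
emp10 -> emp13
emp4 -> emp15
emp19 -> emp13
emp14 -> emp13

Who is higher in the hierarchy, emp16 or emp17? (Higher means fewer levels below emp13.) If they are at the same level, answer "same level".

emp16

emp16 is 2 levels below emp13; emp17 is 3. emp16 is higher.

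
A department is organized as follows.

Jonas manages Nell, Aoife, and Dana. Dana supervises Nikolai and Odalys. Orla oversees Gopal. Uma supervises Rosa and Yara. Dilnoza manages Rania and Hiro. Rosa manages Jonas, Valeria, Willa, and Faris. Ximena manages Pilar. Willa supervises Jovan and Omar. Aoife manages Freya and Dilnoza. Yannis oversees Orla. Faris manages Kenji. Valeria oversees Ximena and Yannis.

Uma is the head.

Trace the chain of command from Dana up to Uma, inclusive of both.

Dana -> Jonas -> Rosa -> Uma

Dana reports to Jonas. Jonas reports to Rosa. Rosa reports to Uma. Uma is at the top.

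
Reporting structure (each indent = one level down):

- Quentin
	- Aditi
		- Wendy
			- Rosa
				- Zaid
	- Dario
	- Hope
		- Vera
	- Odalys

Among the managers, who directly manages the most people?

Quentin

Direct-report counts: Quentin has 4; Hope has 1; Aditi has 1; Wendy has 1; Rosa has 1. The largest is 4, held by Quentin.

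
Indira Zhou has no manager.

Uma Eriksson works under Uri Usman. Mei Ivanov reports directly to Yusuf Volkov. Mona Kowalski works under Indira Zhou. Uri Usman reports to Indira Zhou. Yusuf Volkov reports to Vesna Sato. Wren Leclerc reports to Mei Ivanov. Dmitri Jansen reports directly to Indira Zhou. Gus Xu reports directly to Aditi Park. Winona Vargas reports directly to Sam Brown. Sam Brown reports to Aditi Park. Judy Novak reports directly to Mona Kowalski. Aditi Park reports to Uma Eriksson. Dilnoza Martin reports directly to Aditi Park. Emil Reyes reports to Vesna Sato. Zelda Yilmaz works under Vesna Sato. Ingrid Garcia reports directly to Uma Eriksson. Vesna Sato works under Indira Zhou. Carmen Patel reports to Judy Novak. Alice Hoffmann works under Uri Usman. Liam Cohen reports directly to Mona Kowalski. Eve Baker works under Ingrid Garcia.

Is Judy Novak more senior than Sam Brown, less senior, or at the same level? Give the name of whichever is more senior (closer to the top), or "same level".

Judy Novak

Judy Novak is 2 levels below Indira Zhou; Sam Brown is 4. Judy Novak is higher.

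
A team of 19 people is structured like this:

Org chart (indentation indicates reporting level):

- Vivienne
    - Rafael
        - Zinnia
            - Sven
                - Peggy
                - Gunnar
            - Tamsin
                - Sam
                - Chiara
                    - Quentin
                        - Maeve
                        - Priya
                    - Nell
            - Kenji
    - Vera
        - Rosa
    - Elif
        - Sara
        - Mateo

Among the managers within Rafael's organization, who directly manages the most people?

Direct-report counts within Rafael's organization: Rafael has 1; Zinnia has 3; Tamsin has 2; Chiara has 2; Quentin has 2; Sven has 2. The largest is 3, held by Zinnia.

Zinnia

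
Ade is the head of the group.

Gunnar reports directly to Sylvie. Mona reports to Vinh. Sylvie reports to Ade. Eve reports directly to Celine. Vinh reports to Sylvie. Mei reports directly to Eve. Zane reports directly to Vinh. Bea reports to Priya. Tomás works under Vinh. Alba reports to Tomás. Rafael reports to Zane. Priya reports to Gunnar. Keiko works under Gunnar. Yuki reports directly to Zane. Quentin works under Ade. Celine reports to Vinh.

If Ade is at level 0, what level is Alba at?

Chain from Alba up to Ade: Alba → Tomás → Vinh → Sylvie → Ade. That is 4 steps up, so Alba is 4 levels below Ade.

4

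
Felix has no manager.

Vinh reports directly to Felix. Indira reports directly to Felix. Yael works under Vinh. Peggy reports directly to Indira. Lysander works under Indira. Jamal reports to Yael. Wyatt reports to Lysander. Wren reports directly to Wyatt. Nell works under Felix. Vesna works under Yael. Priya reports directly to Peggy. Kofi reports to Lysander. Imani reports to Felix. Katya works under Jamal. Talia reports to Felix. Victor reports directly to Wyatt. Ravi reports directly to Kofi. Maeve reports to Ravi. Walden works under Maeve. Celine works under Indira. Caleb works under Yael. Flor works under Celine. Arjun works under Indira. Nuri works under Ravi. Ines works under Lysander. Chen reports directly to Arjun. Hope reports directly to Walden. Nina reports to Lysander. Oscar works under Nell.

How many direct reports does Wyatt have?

2

Wyatt directly manages Wren, Victor. That is 2 direct reports.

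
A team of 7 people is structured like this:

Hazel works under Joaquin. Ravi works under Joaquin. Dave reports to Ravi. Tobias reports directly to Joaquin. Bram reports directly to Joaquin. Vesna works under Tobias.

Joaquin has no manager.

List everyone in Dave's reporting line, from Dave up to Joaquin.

Dave -> Ravi -> Joaquin

Dave reports to Ravi. Ravi reports to Joaquin. Joaquin is at the top.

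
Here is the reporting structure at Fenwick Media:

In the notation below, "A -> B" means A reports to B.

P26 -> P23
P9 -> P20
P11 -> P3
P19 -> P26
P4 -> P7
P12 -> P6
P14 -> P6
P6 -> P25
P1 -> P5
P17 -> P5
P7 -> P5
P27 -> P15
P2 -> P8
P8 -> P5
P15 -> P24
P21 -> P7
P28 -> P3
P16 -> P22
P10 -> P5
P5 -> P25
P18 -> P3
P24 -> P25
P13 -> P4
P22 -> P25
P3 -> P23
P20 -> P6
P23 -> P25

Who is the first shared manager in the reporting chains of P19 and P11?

P19's chain of managers is P26, P23, P25. P11's chain of managers is P3, P23, P25. The first manager that appears in both chains is P23.

P23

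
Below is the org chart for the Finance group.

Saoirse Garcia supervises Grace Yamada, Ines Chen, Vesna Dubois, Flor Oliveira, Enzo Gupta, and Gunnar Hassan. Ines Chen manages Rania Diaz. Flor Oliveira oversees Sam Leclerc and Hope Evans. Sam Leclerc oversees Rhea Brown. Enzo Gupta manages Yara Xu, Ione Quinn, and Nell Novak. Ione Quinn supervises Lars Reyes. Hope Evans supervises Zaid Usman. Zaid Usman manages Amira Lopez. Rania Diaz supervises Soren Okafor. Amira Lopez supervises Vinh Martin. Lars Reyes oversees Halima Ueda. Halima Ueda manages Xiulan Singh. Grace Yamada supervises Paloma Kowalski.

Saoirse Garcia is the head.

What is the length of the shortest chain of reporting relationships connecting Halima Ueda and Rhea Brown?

7

Halima Ueda is 4 levels below Saoirse Garcia, and Rhea Brown is 3 levels below Saoirse Garcia (their lowest common manager). The shortest path runs up from Halima Ueda to Saoirse Garcia and back down to Rhea Brown: 4 + 3 = 7 links.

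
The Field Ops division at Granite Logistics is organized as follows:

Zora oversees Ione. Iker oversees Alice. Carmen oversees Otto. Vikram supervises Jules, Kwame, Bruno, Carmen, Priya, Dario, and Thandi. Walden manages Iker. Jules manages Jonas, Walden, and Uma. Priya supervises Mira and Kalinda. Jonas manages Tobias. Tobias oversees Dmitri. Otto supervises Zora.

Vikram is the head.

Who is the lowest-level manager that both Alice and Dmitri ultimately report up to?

Jules

Alice's chain of managers is Iker, Walden, Jules, Vikram. Dmitri's chain of managers is Tobias, Jonas, Jules, Vikram. The first manager that appears in both chains is Jules.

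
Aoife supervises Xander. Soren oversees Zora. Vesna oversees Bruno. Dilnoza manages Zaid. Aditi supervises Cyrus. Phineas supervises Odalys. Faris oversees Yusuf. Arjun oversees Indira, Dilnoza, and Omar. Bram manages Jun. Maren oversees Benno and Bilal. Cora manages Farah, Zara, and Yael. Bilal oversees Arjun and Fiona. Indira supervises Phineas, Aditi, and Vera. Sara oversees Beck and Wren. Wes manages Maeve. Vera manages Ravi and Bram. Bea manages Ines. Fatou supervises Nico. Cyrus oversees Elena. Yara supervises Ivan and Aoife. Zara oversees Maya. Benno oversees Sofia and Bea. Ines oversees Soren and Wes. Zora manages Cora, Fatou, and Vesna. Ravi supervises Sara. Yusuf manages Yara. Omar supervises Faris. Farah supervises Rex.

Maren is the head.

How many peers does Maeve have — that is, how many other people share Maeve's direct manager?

Maeve reports to Wes, and Wes has no other direct reports. Maeve has 0 peers.

0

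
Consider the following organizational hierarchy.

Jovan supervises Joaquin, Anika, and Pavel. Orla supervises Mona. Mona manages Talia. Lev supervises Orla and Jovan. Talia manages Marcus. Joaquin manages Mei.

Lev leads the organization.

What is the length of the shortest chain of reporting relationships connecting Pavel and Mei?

3

Pavel is 1 level below Jovan, and Mei is 2 levels below Jovan (their lowest common manager). The shortest path runs up from Pavel to Jovan and back down to Mei: 1 + 2 = 3 links.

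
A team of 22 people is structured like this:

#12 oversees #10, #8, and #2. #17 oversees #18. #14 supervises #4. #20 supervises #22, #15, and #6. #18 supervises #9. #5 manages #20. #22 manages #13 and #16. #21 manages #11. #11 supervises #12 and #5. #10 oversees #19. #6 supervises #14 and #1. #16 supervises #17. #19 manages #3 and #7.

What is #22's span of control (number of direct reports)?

#22 directly manages #16, #13. That is 2 direct reports.

2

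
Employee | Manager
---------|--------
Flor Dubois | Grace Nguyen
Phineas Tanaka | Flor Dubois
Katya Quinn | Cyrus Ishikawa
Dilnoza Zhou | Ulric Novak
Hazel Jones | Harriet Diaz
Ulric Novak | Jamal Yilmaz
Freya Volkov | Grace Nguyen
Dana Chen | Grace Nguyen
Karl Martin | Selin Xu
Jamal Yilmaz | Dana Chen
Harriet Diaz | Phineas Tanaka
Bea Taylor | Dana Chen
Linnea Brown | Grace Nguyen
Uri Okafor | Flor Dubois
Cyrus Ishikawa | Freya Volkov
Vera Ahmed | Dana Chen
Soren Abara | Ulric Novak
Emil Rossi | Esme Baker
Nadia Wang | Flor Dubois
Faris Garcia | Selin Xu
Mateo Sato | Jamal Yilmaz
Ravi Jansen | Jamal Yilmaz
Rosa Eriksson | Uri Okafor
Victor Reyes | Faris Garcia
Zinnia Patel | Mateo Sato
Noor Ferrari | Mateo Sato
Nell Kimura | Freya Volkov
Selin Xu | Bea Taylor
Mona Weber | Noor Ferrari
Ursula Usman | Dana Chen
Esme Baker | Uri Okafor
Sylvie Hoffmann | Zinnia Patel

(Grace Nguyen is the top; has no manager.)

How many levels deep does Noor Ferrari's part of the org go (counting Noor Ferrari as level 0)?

The longest chain under Noor Ferrari runs Noor Ferrari → Mona Weber, which is 1 level below Noor Ferrari.

1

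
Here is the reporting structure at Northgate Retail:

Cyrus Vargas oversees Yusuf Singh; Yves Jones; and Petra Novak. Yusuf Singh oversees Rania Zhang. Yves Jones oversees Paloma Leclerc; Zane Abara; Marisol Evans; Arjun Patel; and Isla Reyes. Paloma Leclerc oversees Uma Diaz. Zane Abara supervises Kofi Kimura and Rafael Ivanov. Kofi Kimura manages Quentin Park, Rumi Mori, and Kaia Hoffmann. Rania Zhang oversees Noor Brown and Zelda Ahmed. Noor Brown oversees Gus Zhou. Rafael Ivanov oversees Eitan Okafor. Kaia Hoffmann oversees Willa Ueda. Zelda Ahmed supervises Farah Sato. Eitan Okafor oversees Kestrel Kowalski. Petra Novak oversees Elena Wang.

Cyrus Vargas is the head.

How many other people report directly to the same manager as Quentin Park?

2

Quentin Park reports to Kofi Kimura. Kofi Kimura's other direct reports are Rumi Mori, Kaia Hoffmann — 2 peers.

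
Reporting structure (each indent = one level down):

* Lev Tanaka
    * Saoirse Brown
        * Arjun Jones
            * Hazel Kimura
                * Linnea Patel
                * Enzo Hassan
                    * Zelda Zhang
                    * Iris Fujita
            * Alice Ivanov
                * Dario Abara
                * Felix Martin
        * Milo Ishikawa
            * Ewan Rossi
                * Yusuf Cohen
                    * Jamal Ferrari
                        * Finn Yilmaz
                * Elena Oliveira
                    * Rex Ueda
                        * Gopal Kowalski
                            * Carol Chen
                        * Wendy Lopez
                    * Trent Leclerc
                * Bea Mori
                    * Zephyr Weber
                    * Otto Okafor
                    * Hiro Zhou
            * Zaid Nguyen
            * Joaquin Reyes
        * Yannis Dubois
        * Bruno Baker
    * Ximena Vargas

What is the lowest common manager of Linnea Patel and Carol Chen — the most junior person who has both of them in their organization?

Saoirse Brown

Linnea Patel's chain of managers is Hazel Kimura, Arjun Jones, Saoirse Brown, Lev Tanaka. Carol Chen's chain of managers is Gopal Kowalski, Rex Ueda, Elena Oliveira, Ewan Rossi, Milo Ishikawa, Saoirse Brown, Lev Tanaka. The first manager that appears in both chains is Saoirse Brown.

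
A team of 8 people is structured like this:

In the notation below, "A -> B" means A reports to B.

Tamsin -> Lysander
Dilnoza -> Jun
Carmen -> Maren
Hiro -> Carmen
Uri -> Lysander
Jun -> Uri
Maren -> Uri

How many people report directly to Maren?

1

Maren directly manages Carmen. That is 1 direct report.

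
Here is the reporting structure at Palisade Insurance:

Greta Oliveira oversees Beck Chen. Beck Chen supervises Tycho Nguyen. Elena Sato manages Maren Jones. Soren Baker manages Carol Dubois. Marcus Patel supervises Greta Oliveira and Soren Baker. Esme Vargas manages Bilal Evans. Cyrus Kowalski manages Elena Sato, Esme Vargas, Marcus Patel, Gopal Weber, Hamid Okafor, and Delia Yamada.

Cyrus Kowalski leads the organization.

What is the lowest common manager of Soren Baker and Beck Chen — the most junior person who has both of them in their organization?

Soren Baker's chain of managers is Marcus Patel, Cyrus Kowalski. Beck Chen's chain of managers is Greta Oliveira, Marcus Patel, Cyrus Kowalski. The first manager that appears in both chains is Marcus Patel.

Marcus Patel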